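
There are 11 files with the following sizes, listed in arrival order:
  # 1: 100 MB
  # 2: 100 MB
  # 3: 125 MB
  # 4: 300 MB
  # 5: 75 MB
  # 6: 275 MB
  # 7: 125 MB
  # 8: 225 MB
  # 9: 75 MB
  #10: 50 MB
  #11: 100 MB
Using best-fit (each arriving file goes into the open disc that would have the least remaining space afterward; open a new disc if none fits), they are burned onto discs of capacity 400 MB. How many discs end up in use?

4

  100 → disc 1 (new)  [load 100/400]
  100 → disc 1  [load 200/400]
  125 → disc 1  [load 325/400]
  300 → disc 2 (new)  [load 300/400]
  75 → disc 1  [load 400/400]
  275 → disc 3 (new)  [load 275/400]
  125 → disc 3  [load 400/400]
  225 → disc 4 (new)  [load 225/400]
  75 → disc 2  [load 375/400]
  50 → disc 4  [load 275/400]
  100 → disc 4  [load 375/400]
4 discs opened.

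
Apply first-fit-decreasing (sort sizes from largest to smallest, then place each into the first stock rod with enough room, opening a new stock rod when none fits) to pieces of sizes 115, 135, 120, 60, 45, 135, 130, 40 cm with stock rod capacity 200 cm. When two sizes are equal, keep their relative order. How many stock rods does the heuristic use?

Sorted descending: 135, 135, 130, 120, 115, 60, 45, 40.
  135 → stock rod 1 (new)  [load 135/200]
  135 → stock rod 2 (new)  [load 135/200]
  130 → stock rod 3 (new)  [load 130/200]
  120 → stock rod 4 (new)  [load 120/200]
  115 → stock rod 5 (new)  [load 115/200]
  60 → stock rod 1  [load 195/200]
  45 → stock rod 2  [load 180/200]
  40 → stock rod 3  [load 170/200]
5 stock rods opened.

5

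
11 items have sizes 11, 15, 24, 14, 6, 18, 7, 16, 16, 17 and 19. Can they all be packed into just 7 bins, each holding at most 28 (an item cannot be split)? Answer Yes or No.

No

Total = 163; ⌈163/28⌉ = 6.
7 items each exceed half the capacity and cannot share a bin, forcing at least 7 bins.
The bound of 7 does not rule out 7, but exhaustive search shows no assignment into 7 bins of capacity 28 exists — the minimum is 8.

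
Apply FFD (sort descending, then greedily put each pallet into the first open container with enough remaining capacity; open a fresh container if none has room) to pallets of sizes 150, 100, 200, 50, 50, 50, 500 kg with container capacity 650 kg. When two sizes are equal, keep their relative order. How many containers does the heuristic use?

2

Sorted descending: 500, 200, 150, 100, 50, 50, 50.
  500 → container 1 (new)  [load 500/650]
  200 → container 2 (new)  [load 200/650]
  150 → container 1  [load 650/650]
  100 → container 2  [load 300/650]
  50 → container 2  [load 350/650]
  50 → container 2  [load 400/650]
  50 → container 2  [load 450/650]
2 containers opened.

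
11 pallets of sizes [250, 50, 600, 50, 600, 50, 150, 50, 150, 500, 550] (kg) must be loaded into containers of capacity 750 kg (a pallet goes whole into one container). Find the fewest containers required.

Total = 600 + 600 + 550 + 500 + 250 + 150 + 150 + 50 + 50 + 50 + 50 = 3000 kg.
Lower bound: ⌈3000/750⌉ = 4 containers.
A packing using 4 containers:
  container 1: 600 + 150 = 750
  container 2: 600 + 150 = 750
  container 3: 550 + 50 + 50 + 50 + 50 = 750
  container 4: 500 + 250 = 750
This matches the lower bound, so 4 is optimal.

4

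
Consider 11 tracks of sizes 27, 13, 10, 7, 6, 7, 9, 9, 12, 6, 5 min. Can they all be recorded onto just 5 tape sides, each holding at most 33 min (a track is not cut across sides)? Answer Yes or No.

A valid assignment using 4 tape sides:
  side 1: 27 + 6 = 33
  side 2: 13 + 12 + 7 = 32
  side 3: 10 + 9 + 9 + 5 = 33
  side 4: 7 + 6 = 13
That uses only 4 ≤ 5, so 5 tape sides are enough.

Yes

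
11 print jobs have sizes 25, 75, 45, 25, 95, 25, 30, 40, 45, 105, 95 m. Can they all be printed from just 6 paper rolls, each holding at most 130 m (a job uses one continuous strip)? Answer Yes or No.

Yes

A valid assignment using 5 paper rolls:
  roll 1: 105 + 25 = 130
  roll 2: 95 + 30 = 125
  roll 3: 95 + 25 = 120
  roll 4: 75 + 45 = 120
  roll 5: 45 + 40 + 25 = 110
That uses only 5 ≤ 6, so 6 paper rolls are enough.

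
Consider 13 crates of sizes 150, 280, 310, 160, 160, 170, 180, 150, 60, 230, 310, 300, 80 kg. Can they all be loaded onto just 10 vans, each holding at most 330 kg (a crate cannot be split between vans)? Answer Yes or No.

A valid assignment using 9 vans:
  van 1: 310 = 310
  van 2: 310 = 310
  van 3: 300 = 300
  van 4: 280 = 280
  van 5: 230 + 80 = 310
  van 6: 180 + 150 = 330
  van 7: 170 + 160 = 330
  van 8: 160 + 150 = 310
  van 9: 60 = 60
That uses only 9 ≤ 10, so 10 vans are enough.

Yes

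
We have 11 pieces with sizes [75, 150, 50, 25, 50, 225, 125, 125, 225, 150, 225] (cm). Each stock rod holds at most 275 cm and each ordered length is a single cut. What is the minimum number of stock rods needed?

6

Total = 225 + 225 + 225 + 150 + 150 + 125 + 125 + 75 + 50 + 50 + 25 = 1425 cm.
Lower bound: ⌈1425/275⌉ = 6 stock rods.
A packing using 6 stock rods:
  stock rod 1: 225 + 50 = 275
  stock rod 2: 225 + 50 = 275
  stock rod 3: 225 + 25 = 250
  stock rod 4: 150 + 125 = 275
  stock rod 5: 150 + 125 = 275
  stock rod 6: 75 = 75
This matches the lower bound, so 6 is optimal.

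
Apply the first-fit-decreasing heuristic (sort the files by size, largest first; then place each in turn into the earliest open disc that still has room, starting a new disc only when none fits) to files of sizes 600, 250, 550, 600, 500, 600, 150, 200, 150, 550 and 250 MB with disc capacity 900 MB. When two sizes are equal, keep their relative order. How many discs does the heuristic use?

6

Sorted descending: 600, 600, 600, 550, 550, 500, 250, 250, 200, 150, 150.
  600 → disc 1 (new)  [load 600/900]
  600 → disc 2 (new)  [load 600/900]
  600 → disc 3 (new)  [load 600/900]
  550 → disc 4 (new)  [load 550/900]
  550 → disc 5 (new)  [load 550/900]
  500 → disc 6 (new)  [load 500/900]
  250 → disc 1  [load 850/900]
  250 → disc 2  [load 850/900]
  200 → disc 3  [load 800/900]
  150 → disc 4  [load 700/900]
  150 → disc 4  [load 850/900]
6 discs opened.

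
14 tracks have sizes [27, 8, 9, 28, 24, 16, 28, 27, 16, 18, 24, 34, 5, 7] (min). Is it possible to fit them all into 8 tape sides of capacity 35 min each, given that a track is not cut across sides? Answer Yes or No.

No

Total = 271 min; ⌈271/35⌉ = 8.
The bound of 8 does not rule out 8, but exhaustive search shows no assignment into 8 tape sides of capacity 35 min exists — the minimum is 9.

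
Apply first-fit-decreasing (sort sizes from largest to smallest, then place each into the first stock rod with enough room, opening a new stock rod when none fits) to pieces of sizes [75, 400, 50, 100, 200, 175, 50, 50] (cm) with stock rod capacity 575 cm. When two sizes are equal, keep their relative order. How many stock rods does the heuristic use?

2

Sorted descending: 400, 200, 175, 100, 75, 50, 50, 50.
  400 → stock rod 1 (new)  [load 400/575]
  200 → stock rod 2 (new)  [load 200/575]
  175 → stock rod 1  [load 575/575]
  100 → stock rod 2  [load 300/575]
  75 → stock rod 2  [load 375/575]
  50 → stock rod 2  [load 425/575]
  50 → stock rod 2  [load 475/575]
  50 → stock rod 2  [load 525/575]
2 stock rods opened.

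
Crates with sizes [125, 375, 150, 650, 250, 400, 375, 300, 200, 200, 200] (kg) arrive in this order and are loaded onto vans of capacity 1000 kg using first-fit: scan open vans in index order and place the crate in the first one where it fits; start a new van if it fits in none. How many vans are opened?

4

  125 → van 1 (new)  [load 125/1000]
  375 → van 1  [load 500/1000]
  150 → van 1  [load 650/1000]
  650 → van 2 (new)  [load 650/1000]
  250 → van 1  [load 900/1000]
  400 → van 3 (new)  [load 400/1000]
  375 → van 3  [load 775/1000]
  300 → van 2  [load 950/1000]
  200 → van 3  [load 975/1000]
  200 → van 4 (new)  [load 200/1000]
  200 → van 4  [load 400/1000]
4 vans opened.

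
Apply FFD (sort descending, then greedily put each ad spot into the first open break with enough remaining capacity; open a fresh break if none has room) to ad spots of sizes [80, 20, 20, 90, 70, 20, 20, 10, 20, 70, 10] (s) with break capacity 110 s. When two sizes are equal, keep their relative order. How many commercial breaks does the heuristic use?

Sorted descending: 90, 80, 70, 70, 20, 20, 20, 20, 20, 10, 10.
  90 → break 1 (new)  [load 90/110]
  80 → break 2 (new)  [load 80/110]
  70 → break 3 (new)  [load 70/110]
  70 → break 4 (new)  [load 70/110]
  20 → break 1  [load 110/110]
  20 → break 2  [load 100/110]
  20 → break 3  [load 90/110]
  20 → break 3  [load 110/110]
  20 → break 4  [load 90/110]
  10 → break 2  [load 110/110]
  10 → break 4  [load 100/110]
4 commercial breaks opened.

4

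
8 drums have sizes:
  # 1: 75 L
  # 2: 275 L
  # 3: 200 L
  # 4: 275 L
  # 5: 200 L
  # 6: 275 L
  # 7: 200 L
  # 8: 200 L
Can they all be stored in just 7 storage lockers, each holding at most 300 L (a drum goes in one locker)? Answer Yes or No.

Yes

A valid assignment using 7 storage lockers:
  locker 1: 275 = 275
  locker 2: 275 = 275
  locker 3: 275 = 275
  locker 4: 200 + 75 = 275
  locker 5: 200 = 200
  locker 6: 200 = 200
  locker 7: 200 = 200
Every load is within 300 L, so 7 storage lockers suffice.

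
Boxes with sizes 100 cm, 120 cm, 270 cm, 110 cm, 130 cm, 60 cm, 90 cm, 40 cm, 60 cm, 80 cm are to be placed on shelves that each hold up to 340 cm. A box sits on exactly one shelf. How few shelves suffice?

4

Total = 270 + 130 + 120 + 110 + 100 + 90 + 80 + 60 + 60 + 40 = 1060 cm.
Lower bound: ⌈1060/340⌉ = 4 shelves.
A packing using 4 shelves:
  shelf 1: 270 + 60 = 330
  shelf 2: 130 + 120 + 90 = 340
  shelf 3: 110 + 100 + 80 + 40 = 330
  shelf 4: 60 = 60
This matches the lower bound, so 4 is optimal.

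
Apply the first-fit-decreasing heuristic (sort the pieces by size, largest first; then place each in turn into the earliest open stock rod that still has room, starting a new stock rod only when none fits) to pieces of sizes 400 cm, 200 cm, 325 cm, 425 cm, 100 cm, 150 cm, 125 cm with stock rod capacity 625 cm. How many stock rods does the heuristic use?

Sorted descending: 425, 400, 325, 200, 150, 125, 100.
  425 → stock rod 1 (new)  [load 425/625]
  400 → stock rod 2 (new)  [load 400/625]
  325 → stock rod 3 (new)  [load 325/625]
  200 → stock rod 1  [load 625/625]
  150 → stock rod 2  [load 550/625]
  125 → stock rod 3  [load 450/625]
  100 → stock rod 3  [load 550/625]
3 stock rods opened.

3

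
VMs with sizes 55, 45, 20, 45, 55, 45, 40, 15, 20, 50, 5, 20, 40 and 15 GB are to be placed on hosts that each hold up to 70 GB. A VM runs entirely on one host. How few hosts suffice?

Total = 55 + 55 + 50 + 45 + 45 + 45 + 40 + 40 + 20 + 20 + 20 + 15 + 15 + 5 = 470 GB.
Lower bound: ⌈470/70⌉ = 7 hosts.
Also, 8 VMs each exceed 35 GB, and no two of those can share a host, so at least 8 hosts are needed.
A packing using 8 hosts:
  host 1: 55 + 15 = 70
  host 2: 55 + 15 = 70
  host 3: 50 + 20 = 70
  host 4: 45 + 20 + 5 = 70
  host 5: 45 + 20 = 65
  host 6: 45 = 45
  host 7: 40 = 40
  host 8: 40 = 40
This matches the lower bound, so 8 is optimal.

8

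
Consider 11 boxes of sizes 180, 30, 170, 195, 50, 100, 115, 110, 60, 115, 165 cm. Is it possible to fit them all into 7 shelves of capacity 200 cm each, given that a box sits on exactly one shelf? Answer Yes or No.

Total = 1290 cm; ⌈1290/200⌉ = 7.
The bound of 7 does not rule out 7, but exhaustive search shows no assignment into 7 shelves of capacity 200 cm exists — the minimum is 8.

No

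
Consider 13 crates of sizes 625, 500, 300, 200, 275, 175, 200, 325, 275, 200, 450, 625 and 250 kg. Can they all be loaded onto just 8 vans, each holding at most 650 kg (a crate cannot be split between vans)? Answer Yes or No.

Yes

A valid assignment using 8 vans:
  van 1: 625 = 625
  van 2: 625 = 625
  van 3: 500 = 500
  van 4: 450 + 200 = 650
  van 5: 325 + 300 = 625
  van 6: 275 + 275 = 550
  van 7: 250 + 200 + 200 = 650
  van 8: 175 = 175
Every load is within 650 kg, so 8 vans suffice.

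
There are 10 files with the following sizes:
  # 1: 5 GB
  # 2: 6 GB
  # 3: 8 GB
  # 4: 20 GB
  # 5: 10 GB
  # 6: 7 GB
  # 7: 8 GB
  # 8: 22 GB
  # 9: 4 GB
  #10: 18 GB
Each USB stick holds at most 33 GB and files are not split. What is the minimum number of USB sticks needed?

Total = 22 + 20 + 18 + 10 + 8 + 8 + 7 + 6 + 5 + 4 = 108 GB.
Lower bound: ⌈108/33⌉ = 4 USB sticks.
A packing using 4 USB sticks:
  USB stick 1: 22 + 10 = 32
  USB stick 2: 20 + 8 + 5 = 33
  USB stick 3: 18 + 8 + 7 = 33
  USB stick 4: 6 + 4 = 10
This matches the lower bound, so 4 is optimal.

4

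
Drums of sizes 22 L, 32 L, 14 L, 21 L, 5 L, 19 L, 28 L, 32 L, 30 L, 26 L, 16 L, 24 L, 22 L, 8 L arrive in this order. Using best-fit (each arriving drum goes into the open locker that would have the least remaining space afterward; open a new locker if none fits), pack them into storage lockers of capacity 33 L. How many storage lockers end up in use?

  22 → locker 1 (new)  [load 22/33]
  32 → locker 2 (new)  [load 32/33]
  14 → locker 3 (new)  [load 14/33]
  21 → locker 4 (new)  [load 21/33]
  5 → locker 1  [load 27/33]
  19 → locker 3  [load 33/33]
  28 → locker 5 (new)  [load 28/33]
  32 → locker 6 (new)  [load 32/33]
  30 → locker 7 (new)  [load 30/33]
  26 → locker 8 (new)  [load 26/33]
  16 → locker 9 (new)  [load 16/33]
  24 → locker 10 (new)  [load 24/33]
  22 → locker 11 (new)  [load 22/33]
  8 → locker 10  [load 32/33]
11 storage lockers opened.

11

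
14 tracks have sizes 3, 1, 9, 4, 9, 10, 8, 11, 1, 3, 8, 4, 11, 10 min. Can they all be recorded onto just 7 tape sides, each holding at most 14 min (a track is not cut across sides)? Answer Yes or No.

No

Total = 92 min; ⌈92/14⌉ = 7.
8 tracks each exceed half the capacity and cannot share a side, forcing at least 8 tape sides.
At least 8 tape sides are required, but only 7 are allowed.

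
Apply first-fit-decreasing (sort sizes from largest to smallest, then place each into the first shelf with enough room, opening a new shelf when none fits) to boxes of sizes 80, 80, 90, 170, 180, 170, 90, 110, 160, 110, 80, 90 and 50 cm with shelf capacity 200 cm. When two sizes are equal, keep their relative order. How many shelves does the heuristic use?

9

Sorted descending: 180, 170, 170, 160, 110, 110, 90, 90, 90, 80, 80, 80, 50.
  180 → shelf 1 (new)  [load 180/200]
  170 → shelf 2 (new)  [load 170/200]
  170 → shelf 3 (new)  [load 170/200]
  160 → shelf 4 (new)  [load 160/200]
  110 → shelf 5 (new)  [load 110/200]
  110 → shelf 6 (new)  [load 110/200]
  90 → shelf 5  [load 200/200]
  90 → shelf 6  [load 200/200]
  90 → shelf 7 (new)  [load 90/200]
  80 → shelf 7  [load 170/200]
  80 → shelf 8 (new)  [load 80/200]
  80 → shelf 8  [load 160/200]
  50 → shelf 9 (new)  [load 50/200]
9 shelves opened.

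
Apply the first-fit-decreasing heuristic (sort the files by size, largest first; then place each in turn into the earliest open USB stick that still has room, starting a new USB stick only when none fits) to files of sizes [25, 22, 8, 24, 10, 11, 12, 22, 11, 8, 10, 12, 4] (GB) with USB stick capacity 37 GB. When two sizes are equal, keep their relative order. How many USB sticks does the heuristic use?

5

Sorted descending: 25, 24, 22, 22, 12, 12, 11, 11, 10, 10, 8, 8, 4.
  25 → USB stick 1 (new)  [load 25/37]
  24 → USB stick 2 (new)  [load 24/37]
  22 → USB stick 3 (new)  [load 22/37]
  22 → USB stick 4 (new)  [load 22/37]
  12 → USB stick 1  [load 37/37]
  12 → USB stick 2  [load 36/37]
  11 → USB stick 3  [load 33/37]
  11 → USB stick 4  [load 33/37]
  10 → USB stick 5 (new)  [load 10/37]
  10 → USB stick 5  [load 20/37]
  8 → USB stick 5  [load 28/37]
  8 → USB stick 5  [load 36/37]
  4 → USB stick 3  [load 37/37]
5 USB sticks opened.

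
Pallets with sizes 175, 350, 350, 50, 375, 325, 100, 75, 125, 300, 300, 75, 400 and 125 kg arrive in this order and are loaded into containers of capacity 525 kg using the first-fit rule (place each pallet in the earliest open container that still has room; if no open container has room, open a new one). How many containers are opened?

  175 → container 1 (new)  [load 175/525]
  350 → container 1  [load 525/525]
  350 → container 2 (new)  [load 350/525]
  50 → container 2  [load 400/525]
  375 → container 3 (new)  [load 375/525]
  325 → container 4 (new)  [load 325/525]
  100 → container 2  [load 500/525]
  75 → container 3  [load 450/525]
  125 → container 4  [load 450/525]
  300 → container 5 (new)  [load 300/525]
  300 → container 6 (new)  [load 300/525]
  75 → container 3  [load 525/525]
  400 → container 7 (new)  [load 400/525]
  125 → container 5  [load 425/525]
7 containers opened.

7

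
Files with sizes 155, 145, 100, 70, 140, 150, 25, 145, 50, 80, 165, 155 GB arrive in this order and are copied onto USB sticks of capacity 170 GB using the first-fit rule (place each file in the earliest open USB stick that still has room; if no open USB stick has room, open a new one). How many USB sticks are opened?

9

  155 → USB stick 1 (new)  [load 155/170]
  145 → USB stick 2 (new)  [load 145/170]
  100 → USB stick 3 (new)  [load 100/170]
  70 → USB stick 3  [load 170/170]
  140 → USB stick 4 (new)  [load 140/170]
  150 → USB stick 5 (new)  [load 150/170]
  25 → USB stick 2  [load 170/170]
  145 → USB stick 6 (new)  [load 145/170]
  50 → USB stick 7 (new)  [load 50/170]
  80 → USB stick 7  [load 130/170]
  165 → USB stick 8 (new)  [load 165/170]
  155 → USB stick 9 (new)  [load 155/170]
9 USB sticks opened.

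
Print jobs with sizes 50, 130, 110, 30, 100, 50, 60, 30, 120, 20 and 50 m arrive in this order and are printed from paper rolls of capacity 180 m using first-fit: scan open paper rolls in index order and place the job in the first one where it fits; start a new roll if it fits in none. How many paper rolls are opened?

5

  50 → roll 1 (new)  [load 50/180]
  130 → roll 1  [load 180/180]
  110 → roll 2 (new)  [load 110/180]
  30 → roll 2  [load 140/180]
  100 → roll 3 (new)  [load 100/180]
  50 → roll 3  [load 150/180]
  60 → roll 4 (new)  [load 60/180]
  30 → roll 2  [load 170/180]
  120 → roll 4  [load 180/180]
  20 → roll 3  [load 170/180]
  50 → roll 5 (new)  [load 50/180]
5 paper rolls opened.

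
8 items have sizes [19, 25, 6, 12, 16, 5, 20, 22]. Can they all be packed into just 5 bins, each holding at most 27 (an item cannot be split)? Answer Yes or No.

Total = 125; ⌈125/27⌉ = 5.
The bound of 5 does not rule out 5, but exhaustive search shows no assignment into 5 bins of capacity 27 exists — the minimum is 6.

No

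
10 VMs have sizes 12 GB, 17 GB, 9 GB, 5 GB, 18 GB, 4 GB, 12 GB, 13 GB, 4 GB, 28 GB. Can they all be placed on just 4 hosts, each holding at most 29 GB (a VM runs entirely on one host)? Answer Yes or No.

Total = 122 GB; ⌈122/29⌉ = 5.
At least 5 hosts are required, but only 4 are allowed.

No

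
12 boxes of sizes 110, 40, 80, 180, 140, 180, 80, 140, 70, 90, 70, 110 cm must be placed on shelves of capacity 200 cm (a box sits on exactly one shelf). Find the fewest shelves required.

Total = 180 + 180 + 140 + 140 + 110 + 110 + 90 + 80 + 80 + 70 + 70 + 40 = 1290 cm.
Lower bound: ⌈1290/200⌉ = 7 shelves.
A packing using 8 shelves:
  shelf 1: 180 = 180
  shelf 2: 180 = 180
  shelf 3: 140 + 40 = 180
  shelf 4: 140 = 140
  shelf 5: 110 + 90 = 200
  shelf 6: 110 + 80 = 190
  shelf 7: 80 + 70 = 150
  shelf 8: 70 = 70
No arrangement into 7 shelves stays within capacity, so 8 is optimal.

8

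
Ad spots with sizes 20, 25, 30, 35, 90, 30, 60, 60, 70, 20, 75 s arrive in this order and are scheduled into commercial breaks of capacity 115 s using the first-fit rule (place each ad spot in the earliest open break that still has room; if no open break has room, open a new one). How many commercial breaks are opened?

6

  20 → break 1 (new)  [load 20/115]
  25 → break 1  [load 45/115]
  30 → break 1  [load 75/115]
  35 → break 1  [load 110/115]
  90 → break 2 (new)  [load 90/115]
  30 → break 3 (new)  [load 30/115]
  60 → break 3  [load 90/115]
  60 → break 4 (new)  [load 60/115]
  70 → break 5 (new)  [load 70/115]
  20 → break 2  [load 110/115]
  75 → break 6 (new)  [load 75/115]
6 commercial breaks opened.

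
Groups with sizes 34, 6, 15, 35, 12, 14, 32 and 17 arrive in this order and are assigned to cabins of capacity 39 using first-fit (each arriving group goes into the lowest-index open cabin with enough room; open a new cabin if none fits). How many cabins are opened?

  34 → cabin 1 (new)  [load 34/39]
  6 → cabin 2 (new)  [load 6/39]
  15 → cabin 2  [load 21/39]
  35 → cabin 3 (new)  [load 35/39]
  12 → cabin 2  [load 33/39]
  14 → cabin 4 (new)  [load 14/39]
  32 → cabin 5 (new)  [load 32/39]
  17 → cabin 4  [load 31/39]
5 cabins opened.

5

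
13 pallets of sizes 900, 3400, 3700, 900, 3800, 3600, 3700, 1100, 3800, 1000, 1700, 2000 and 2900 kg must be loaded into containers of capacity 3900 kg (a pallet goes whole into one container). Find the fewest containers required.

Total = 3800 + 3800 + 3700 + 3700 + 3600 + 3400 + 2900 + 2000 + 1700 + 1100 + 1000 + 900 + 900 = 32500 kg.
Lower bound: ⌈32500/3900⌉ = 9 containers.
A packing using 9 containers:
  container 1: 3800 = 3800
  container 2: 3800 = 3800
  container 3: 3700 = 3700
  container 4: 3700 = 3700
  container 5: 3600 = 3600
  container 6: 3400 = 3400
  container 7: 2900 + 1000 = 3900
  container 8: 2000 + 1700 = 3700
  container 9: 1100 + 900 + 900 = 2900
This matches the lower bound, so 9 is optimal.

9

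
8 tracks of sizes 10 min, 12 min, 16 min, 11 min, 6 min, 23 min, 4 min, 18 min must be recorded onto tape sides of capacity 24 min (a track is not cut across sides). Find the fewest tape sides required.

Total = 23 + 18 + 16 + 12 + 11 + 10 + 6 + 4 = 100 min.
Lower bound: ⌈100/24⌉ = 5 tape sides.
A packing using 5 tape sides:
  side 1: 23 = 23
  side 2: 18 + 6 = 24
  side 3: 16 + 4 = 20
  side 4: 12 + 11 = 23
  side 5: 10 = 10
This matches the lower bound, so 5 is optimal.

5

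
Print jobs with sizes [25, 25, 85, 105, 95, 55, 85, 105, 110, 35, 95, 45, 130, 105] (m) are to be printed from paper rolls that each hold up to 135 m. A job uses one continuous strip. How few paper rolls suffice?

Total = 130 + 110 + 105 + 105 + 105 + 95 + 95 + 85 + 85 + 55 + 45 + 35 + 25 + 25 = 1100 m.
Lower bound: ⌈1100/135⌉ = 9 paper rolls.
A packing using 10 paper rolls:
  roll 1: 130 = 130
  roll 2: 110 + 25 = 135
  roll 3: 105 + 25 = 130
  roll 4: 105 = 105
  roll 5: 105 = 105
  roll 6: 95 + 35 = 130
  roll 7: 95 = 95
  roll 8: 85 + 45 = 130
  roll 9: 85 = 85
  roll 10: 55 = 55
No arrangement into 9 paper rolls stays within capacity, so 10 is optimal.

10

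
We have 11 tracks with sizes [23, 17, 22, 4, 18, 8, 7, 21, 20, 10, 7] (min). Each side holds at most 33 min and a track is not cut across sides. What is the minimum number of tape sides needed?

Total = 23 + 22 + 21 + 20 + 18 + 17 + 10 + 8 + 7 + 7 + 4 = 157 min.
Lower bound: ⌈157/33⌉ = 5 tape sides.
Also, 6 tracks each exceed 33/2 min, and no two of those can share a side, so at least 6 tape sides are needed.
A packing using 6 tape sides:
  side 1: 23 + 10 = 33
  side 2: 22 + 8 = 30
  side 3: 21 + 7 + 4 = 32
  side 4: 20 + 7 = 27
  side 5: 18 = 18
  side 6: 17 = 17
This matches the lower bound, so 6 is optimal.

6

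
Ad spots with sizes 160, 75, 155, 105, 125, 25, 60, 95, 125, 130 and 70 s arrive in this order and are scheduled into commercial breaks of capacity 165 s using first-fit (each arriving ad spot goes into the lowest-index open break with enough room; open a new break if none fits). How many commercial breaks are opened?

  160 → break 1 (new)  [load 160/165]
  75 → break 2 (new)  [load 75/165]
  155 → break 3 (new)  [load 155/165]
  105 → break 4 (new)  [load 105/165]
  125 → break 5 (new)  [load 125/165]
  25 → break 2  [load 100/165]
  60 → break 2  [load 160/165]
  95 → break 6 (new)  [load 95/165]
  125 → break 7 (new)  [load 125/165]
  130 → break 8 (new)  [load 130/165]
  70 → break 6  [load 165/165]
8 commercial breaks opened.

8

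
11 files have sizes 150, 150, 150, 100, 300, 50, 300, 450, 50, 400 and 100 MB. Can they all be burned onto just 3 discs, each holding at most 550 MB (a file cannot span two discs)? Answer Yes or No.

Total = 2200 MB; ⌈2200/550⌉ = 4.
At least 4 discs are required, but only 3 are allowed.

No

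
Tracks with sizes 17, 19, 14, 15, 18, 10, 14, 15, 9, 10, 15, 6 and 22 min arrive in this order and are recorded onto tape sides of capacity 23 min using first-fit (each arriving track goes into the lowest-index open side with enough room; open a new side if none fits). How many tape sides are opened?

10

  17 → side 1 (new)  [load 17/23]
  19 → side 2 (new)  [load 19/23]
  14 → side 3 (new)  [load 14/23]
  15 → side 4 (new)  [load 15/23]
  18 → side 5 (new)  [load 18/23]
  10 → side 6 (new)  [load 10/23]
  14 → side 7 (new)  [load 14/23]
  15 → side 8 (new)  [load 15/23]
  9 → side 3  [load 23/23]
  10 → side 6  [load 20/23]
  15 → side 9 (new)  [load 15/23]
  6 → side 1  [load 23/23]
  22 → side 10 (new)  [load 22/23]
10 tape sides opened.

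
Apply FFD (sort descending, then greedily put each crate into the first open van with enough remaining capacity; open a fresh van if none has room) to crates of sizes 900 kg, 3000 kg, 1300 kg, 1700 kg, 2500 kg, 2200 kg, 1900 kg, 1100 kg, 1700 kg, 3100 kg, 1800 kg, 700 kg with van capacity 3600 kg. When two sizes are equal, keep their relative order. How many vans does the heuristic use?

Sorted descending: 3100, 3000, 2500, 2200, 1900, 1800, 1700, 1700, 1300, 1100, 900, 700.
  3100 → van 1 (new)  [load 3100/3600]
  3000 → van 2 (new)  [load 3000/3600]
  2500 → van 3 (new)  [load 2500/3600]
  2200 → van 4 (new)  [load 2200/3600]
  1900 → van 5 (new)  [load 1900/3600]
  1800 → van 6 (new)  [load 1800/3600]
  1700 → van 5  [load 3600/3600]
  1700 → van 6  [load 3500/3600]
  1300 → van 4  [load 3500/3600]
  1100 → van 3  [load 3600/3600]
  900 → van 7 (new)  [load 900/3600]
  700 → van 7  [load 1600/3600]
7 vans opened.

7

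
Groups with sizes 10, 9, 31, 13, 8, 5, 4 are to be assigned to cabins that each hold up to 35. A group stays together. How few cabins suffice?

3

Total = 31 + 13 + 10 + 9 + 8 + 5 + 4 = 80.
Lower bound: ⌈80/35⌉ = 3 cabins.
A packing using 3 cabins:
  cabin 1: 31 + 4 = 35
  cabin 2: 13 + 10 + 9 = 32
  cabin 3: 8 + 5 = 13
This matches the lower bound, so 3 is optimal.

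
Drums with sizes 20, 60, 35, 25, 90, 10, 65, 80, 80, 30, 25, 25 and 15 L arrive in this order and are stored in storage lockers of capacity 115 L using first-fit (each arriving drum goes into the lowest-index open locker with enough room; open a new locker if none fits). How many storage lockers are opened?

6

  20 → locker 1 (new)  [load 20/115]
  60 → locker 1  [load 80/115]
  35 → locker 1  [load 115/115]
  25 → locker 2 (new)  [load 25/115]
  90 → locker 2  [load 115/115]
  10 → locker 3 (new)  [load 10/115]
  65 → locker 3  [load 75/115]
  80 → locker 4 (new)  [load 80/115]
  80 → locker 5 (new)  [load 80/115]
  30 → locker 3  [load 105/115]
  25 → locker 4  [load 105/115]
  25 → locker 5  [load 105/115]
  15 → locker 6 (new)  [load 15/115]
6 storage lockers opened.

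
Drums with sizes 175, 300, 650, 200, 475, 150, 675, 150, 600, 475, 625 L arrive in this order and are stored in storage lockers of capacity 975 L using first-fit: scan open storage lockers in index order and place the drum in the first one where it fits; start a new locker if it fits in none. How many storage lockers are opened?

6

  175 → locker 1 (new)  [load 175/975]
  300 → locker 1  [load 475/975]
  650 → locker 2 (new)  [load 650/975]
  200 → locker 1  [load 675/975]
  475 → locker 3 (new)  [load 475/975]
  150 → locker 1  [load 825/975]
  675 → locker 4 (new)  [load 675/975]
  150 → locker 1  [load 975/975]
  600 → locker 5 (new)  [load 600/975]
  475 → locker 3  [load 950/975]
  625 → locker 6 (new)  [load 625/975]
6 storage lockers opened.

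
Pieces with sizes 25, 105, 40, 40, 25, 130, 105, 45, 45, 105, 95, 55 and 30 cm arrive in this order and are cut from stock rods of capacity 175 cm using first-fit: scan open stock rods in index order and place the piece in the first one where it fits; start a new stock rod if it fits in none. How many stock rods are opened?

6

  25 → stock rod 1 (new)  [load 25/175]
  105 → stock rod 1  [load 130/175]
  40 → stock rod 1  [load 170/175]
  40 → stock rod 2 (new)  [load 40/175]
  25 → stock rod 2  [load 65/175]
  130 → stock rod 3 (new)  [load 130/175]
  105 → stock rod 2  [load 170/175]
  45 → stock rod 3  [load 175/175]
  45 → stock rod 4 (new)  [load 45/175]
  105 → stock rod 4  [load 150/175]
  95 → stock rod 5 (new)  [load 95/175]
  55 → stock rod 5  [load 150/175]
  30 → stock rod 6 (new)  [load 30/175]
6 stock rods opened.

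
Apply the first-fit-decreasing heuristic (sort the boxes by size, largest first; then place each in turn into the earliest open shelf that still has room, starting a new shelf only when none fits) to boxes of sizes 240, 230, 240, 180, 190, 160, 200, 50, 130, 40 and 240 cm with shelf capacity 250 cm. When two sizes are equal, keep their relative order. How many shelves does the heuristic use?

Sorted descending: 240, 240, 240, 230, 200, 190, 180, 160, 130, 50, 40.
  240 → shelf 1 (new)  [load 240/250]
  240 → shelf 2 (new)  [load 240/250]
  240 → shelf 3 (new)  [load 240/250]
  230 → shelf 4 (new)  [load 230/250]
  200 → shelf 5 (new)  [load 200/250]
  190 → shelf 6 (new)  [load 190/250]
  180 → shelf 7 (new)  [load 180/250]
  160 → shelf 8 (new)  [load 160/250]
  130 → shelf 9 (new)  [load 130/250]
  50 → shelf 5  [load 250/250]
  40 → shelf 6  [load 230/250]
9 shelves opened.

9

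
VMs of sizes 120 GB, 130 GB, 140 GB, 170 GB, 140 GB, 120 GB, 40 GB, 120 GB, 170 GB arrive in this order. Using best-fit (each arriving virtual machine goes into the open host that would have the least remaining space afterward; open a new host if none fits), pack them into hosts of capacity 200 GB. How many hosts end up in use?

8

  120 → host 1 (new)  [load 120/200]
  130 → host 2 (new)  [load 130/200]
  140 → host 3 (new)  [load 140/200]
  170 → host 4 (new)  [load 170/200]
  140 → host 5 (new)  [load 140/200]
  120 → host 6 (new)  [load 120/200]
  40 → host 3  [load 180/200]
  120 → host 7 (new)  [load 120/200]
  170 → host 8 (new)  [load 170/200]
8 hosts opened.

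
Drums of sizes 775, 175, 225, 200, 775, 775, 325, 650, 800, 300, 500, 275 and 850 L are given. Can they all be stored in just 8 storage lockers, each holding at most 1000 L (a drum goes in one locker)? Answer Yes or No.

A valid assignment using 8 storage lockers:
  locker 1: 850 = 850
  locker 2: 800 + 200 = 1000
  locker 3: 775 + 225 = 1000
  locker 4: 775 + 175 = 950
  locker 5: 775 = 775
  locker 6: 650 + 325 = 975
  locker 7: 500 + 300 = 800
  locker 8: 275 = 275
Every load is within 1000 L, so 8 storage lockers suffice.

Yes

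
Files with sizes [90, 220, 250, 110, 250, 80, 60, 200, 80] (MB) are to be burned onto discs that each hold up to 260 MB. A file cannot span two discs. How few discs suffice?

Total = 250 + 250 + 220 + 200 + 110 + 90 + 80 + 80 + 60 = 1340 MB.
Lower bound: ⌈1340/260⌉ = 6 discs.
A packing using 6 discs:
  disc 1: 250 = 250
  disc 2: 250 = 250
  disc 3: 220 = 220
  disc 4: 200 + 60 = 260
  disc 5: 110 + 90 = 200
  disc 6: 80 + 80 = 160
This matches the lower bound, so 6 is optimal.

6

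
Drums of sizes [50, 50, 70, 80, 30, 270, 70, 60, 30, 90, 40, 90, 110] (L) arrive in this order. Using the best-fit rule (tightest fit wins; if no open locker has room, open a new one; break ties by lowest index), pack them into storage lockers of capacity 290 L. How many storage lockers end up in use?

  50 → locker 1 (new)  [load 50/290]
  50 → locker 1  [load 100/290]
  70 → locker 1  [load 170/290]
  80 → locker 1  [load 250/290]
  30 → locker 1  [load 280/290]
  270 → locker 2 (new)  [load 270/290]
  70 → locker 3 (new)  [load 70/290]
  60 → locker 3  [load 130/290]
  30 → locker 3  [load 160/290]
  90 → locker 3  [load 250/290]
  40 → locker 3  [load 290/290]
  90 → locker 4 (new)  [load 90/290]
  110 → locker 4  [load 200/290]
4 storage lockers opened.

4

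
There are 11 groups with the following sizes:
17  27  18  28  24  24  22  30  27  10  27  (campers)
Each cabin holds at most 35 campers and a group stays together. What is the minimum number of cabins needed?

9

Total = 30 + 28 + 27 + 27 + 27 + 24 + 24 + 22 + 18 + 17 + 10 = 254 campers.
Lower bound: ⌈254/35⌉ = 8 cabins.
Also, 9 groups each exceed 35/2 campers, and no two of those can share a cabin, so at least 9 cabins are needed.
A packing using 9 cabins:
  cabin 1: 30 = 30
  cabin 2: 28 = 28
  cabin 3: 27 = 27
  cabin 4: 27 = 27
  cabin 5: 27 = 27
  cabin 6: 24 + 10 = 34
  cabin 7: 24 = 24
  cabin 8: 22 = 22
  cabin 9: 18 + 17 = 35
This matches the lower bound, so 9 is optimal.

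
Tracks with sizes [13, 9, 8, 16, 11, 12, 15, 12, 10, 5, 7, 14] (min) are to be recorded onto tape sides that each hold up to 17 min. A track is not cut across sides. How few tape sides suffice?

9

Total = 16 + 15 + 14 + 13 + 12 + 12 + 11 + 10 + 9 + 8 + 7 + 5 = 132 min.
Lower bound: ⌈132/17⌉ = 8 tape sides.
Also, 9 tracks each exceed 17/2 min, and no two of those can share a side, so at least 9 tape sides are needed.
A packing using 9 tape sides:
  side 1: 16 = 16
  side 2: 15 = 15
  side 3: 14 = 14
  side 4: 13 = 13
  side 5: 12 + 5 = 17
  side 6: 12 = 12
  side 7: 11 = 11
  side 8: 10 + 7 = 17
  side 9: 9 + 8 = 17
This matches the lower bound, so 9 is optimal.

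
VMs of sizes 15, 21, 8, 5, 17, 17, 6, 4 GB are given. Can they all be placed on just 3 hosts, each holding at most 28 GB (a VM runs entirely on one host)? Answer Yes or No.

No

Total = 93 GB; ⌈93/28⌉ = 4.
At least 4 hosts are required, but only 3 are allowed.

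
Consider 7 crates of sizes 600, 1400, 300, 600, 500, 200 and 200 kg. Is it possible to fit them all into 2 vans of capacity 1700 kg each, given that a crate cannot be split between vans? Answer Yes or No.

No

Total = 3800 kg; ⌈3800/1700⌉ = 3.
At least 3 vans are required, but only 2 are allowed.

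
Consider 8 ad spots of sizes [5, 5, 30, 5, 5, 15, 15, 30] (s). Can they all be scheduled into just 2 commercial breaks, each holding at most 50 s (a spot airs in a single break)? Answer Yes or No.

Total = 110 s; ⌈110/50⌉ = 3.
At least 3 commercial breaks are required, but only 2 are allowed.

No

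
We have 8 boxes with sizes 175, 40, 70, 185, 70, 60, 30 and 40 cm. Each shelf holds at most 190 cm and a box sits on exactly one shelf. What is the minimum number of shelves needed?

Total = 185 + 175 + 70 + 70 + 60 + 40 + 40 + 30 = 670 cm.
Lower bound: ⌈670/190⌉ = 4 shelves.
A packing using 4 shelves:
  shelf 1: 185 = 185
  shelf 2: 175 = 175
  shelf 3: 70 + 70 + 40 = 180
  shelf 4: 60 + 40 + 30 = 130
This matches the lower bound, so 4 is optimal.

4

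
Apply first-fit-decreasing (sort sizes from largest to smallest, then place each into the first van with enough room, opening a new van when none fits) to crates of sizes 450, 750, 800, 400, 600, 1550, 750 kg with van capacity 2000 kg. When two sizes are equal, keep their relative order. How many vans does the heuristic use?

Sorted descending: 1550, 800, 750, 750, 600, 450, 400.
  1550 → van 1 (new)  [load 1550/2000]
  800 → van 2 (new)  [load 800/2000]
  750 → van 2  [load 1550/2000]
  750 → van 3 (new)  [load 750/2000]
  600 → van 3  [load 1350/2000]
  450 → van 1  [load 2000/2000]
  400 → van 2  [load 1950/2000]
3 vans opened.

3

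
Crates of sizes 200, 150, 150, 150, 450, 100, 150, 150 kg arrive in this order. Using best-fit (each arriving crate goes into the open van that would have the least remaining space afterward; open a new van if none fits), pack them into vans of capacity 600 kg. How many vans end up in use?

  200 → van 1 (new)  [load 200/600]
  150 → van 1  [load 350/600]
  150 → van 1  [load 500/600]
  150 → van 2 (new)  [load 150/600]
  450 → van 2  [load 600/600]
  100 → van 1  [load 600/600]
  150 → van 3 (new)  [load 150/600]
  150 → van 3  [load 300/600]
3 vans opened.

3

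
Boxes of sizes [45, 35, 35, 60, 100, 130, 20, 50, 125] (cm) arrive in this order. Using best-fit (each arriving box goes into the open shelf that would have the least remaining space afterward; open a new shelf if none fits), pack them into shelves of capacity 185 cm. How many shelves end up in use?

  45 → shelf 1 (new)  [load 45/185]
  35 → shelf 1  [load 80/185]
  35 → shelf 1  [load 115/185]
  60 → shelf 1  [load 175/185]
  100 → shelf 2 (new)  [load 100/185]
  130 → shelf 3 (new)  [load 130/185]
  20 → shelf 3  [load 150/185]
  50 → shelf 2  [load 150/185]
  125 → shelf 4 (new)  [load 125/185]
4 shelves opened.

4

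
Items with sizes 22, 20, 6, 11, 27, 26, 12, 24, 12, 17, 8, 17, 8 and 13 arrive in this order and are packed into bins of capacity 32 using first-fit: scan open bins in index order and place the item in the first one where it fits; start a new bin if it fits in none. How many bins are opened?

8

  22 → bin 1 (new)  [load 22/32]
  20 → bin 2 (new)  [load 20/32]
  6 → bin 1  [load 28/32]
  11 → bin 2  [load 31/32]
  27 → bin 3 (new)  [load 27/32]
  26 → bin 4 (new)  [load 26/32]
  12 → bin 5 (new)  [load 12/32]
  24 → bin 6 (new)  [load 24/32]
  12 → bin 5  [load 24/32]
  17 → bin 7 (new)  [load 17/32]
  8 → bin 5  [load 32/32]
  17 → bin 8 (new)  [load 17/32]
  8 → bin 6  [load 32/32]
  13 → bin 7  [load 30/32]
8 bins opened.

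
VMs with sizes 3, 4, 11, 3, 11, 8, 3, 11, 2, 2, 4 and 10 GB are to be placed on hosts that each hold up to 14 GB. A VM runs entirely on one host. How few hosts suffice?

6

Total = 11 + 11 + 11 + 10 + 8 + 4 + 4 + 3 + 3 + 3 + 2 + 2 = 72 GB.
Lower bound: ⌈72/14⌉ = 6 hosts.
A packing using 6 hosts:
  host 1: 11 + 3 = 14
  host 2: 11 + 3 = 14
  host 3: 11 + 3 = 14
  host 4: 10 + 4 = 14
  host 5: 8 + 4 + 2 = 14
  host 6: 2 = 2
This matches the lower bound, so 6 is optimal.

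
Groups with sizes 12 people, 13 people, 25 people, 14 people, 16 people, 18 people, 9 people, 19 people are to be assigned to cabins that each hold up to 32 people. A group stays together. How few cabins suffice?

Total = 25 + 19 + 18 + 16 + 14 + 13 + 12 + 9 = 126 people.
Lower bound: ⌈126/32⌉ = 4 cabins.
A packing using 5 cabins:
  cabin 1: 25 = 25
  cabin 2: 19 + 13 = 32
  cabin 3: 18 + 14 = 32
  cabin 4: 16 + 12 = 28
  cabin 5: 9 = 9
No arrangement into 4 cabins stays within capacity, so 5 is optimal.

5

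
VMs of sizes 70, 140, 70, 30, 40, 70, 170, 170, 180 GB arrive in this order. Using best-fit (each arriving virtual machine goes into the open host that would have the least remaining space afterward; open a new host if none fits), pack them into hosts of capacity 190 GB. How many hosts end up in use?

  70 → host 1 (new)  [load 70/190]
  140 → host 2 (new)  [load 140/190]
  70 → host 1  [load 140/190]
  30 → host 1  [load 170/190]
  40 → host 2  [load 180/190]
  70 → host 3 (new)  [load 70/190]
  170 → host 4 (new)  [load 170/190]
  170 → host 5 (new)  [load 170/190]
  180 → host 6 (new)  [load 180/190]
6 hosts opened.

6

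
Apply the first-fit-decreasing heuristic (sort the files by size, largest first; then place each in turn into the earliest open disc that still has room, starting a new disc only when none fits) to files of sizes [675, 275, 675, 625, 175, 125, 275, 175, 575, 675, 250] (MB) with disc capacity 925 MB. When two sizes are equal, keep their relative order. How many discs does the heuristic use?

6

Sorted descending: 675, 675, 675, 625, 575, 275, 275, 250, 175, 175, 125.
  675 → disc 1 (new)  [load 675/925]
  675 → disc 2 (new)  [load 675/925]
  675 → disc 3 (new)  [load 675/925]
  625 → disc 4 (new)  [load 625/925]
  575 → disc 5 (new)  [load 575/925]
  275 → disc 4  [load 900/925]
  275 → disc 5  [load 850/925]
  250 → disc 1  [load 925/925]
  175 → disc 2  [load 850/925]
  175 → disc 3  [load 850/925]
  125 → disc 6 (new)  [load 125/925]
6 discs opened.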